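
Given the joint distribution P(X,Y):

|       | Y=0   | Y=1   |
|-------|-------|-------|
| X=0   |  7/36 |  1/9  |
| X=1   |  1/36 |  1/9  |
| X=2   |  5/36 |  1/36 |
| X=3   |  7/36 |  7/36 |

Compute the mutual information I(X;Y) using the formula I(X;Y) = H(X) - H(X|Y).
0.1046 bits

I(X;Y) = H(X) - H(X|Y)

Marginal of X (row sums):
  P(X=0) = 7/36 + 1/9 = 11/36
  P(X=1) = 1/36 + 1/9 = 5/36
  P(X=2) = 5/36 + 1/36 = 1/6
  P(X=3) = 7/36 + 7/36 = 7/18
H(X) = -[(11/36)·log₂(11/36) + (5/36)·log₂(5/36) + (1/6)·log₂(1/6) + (7/18)·log₂(7/18)]
  = 0.52265 + 0.39556 + 0.43083 + 0.52989 = 1.8789 bits

Marginal of Y (column sums):
  P(Y=0) = 7/36 + 1/36 + 5/36 + 7/36 = 5/9
  P(Y=1) = 1/9 + 1/9 + 1/36 + 7/36 = 4/9
H(X|Y) = Σ_y P(y)·H(X|Y=y):
  Y=0: P(Y=0) = 5/9, P(X|Y=0) = (7/20, 1/20, 1/4, 7/20) → H(X|Y=0) = 1.77630
  Y=1: P(Y=1) = 4/9, P(X|Y=1) = (1/4, 1/4, 1/16, 7/16) → H(X|Y=1) = 1.77178
H(X|Y) = (5/9)·1.77630 + (4/9)·1.77178 = 1.7743 bits

I(X;Y) = H(X) - H(X|Y) = 1.8789 - 1.7743 = 0.1046 bits

Cross-check via I(X;Y) = H(X) + H(Y) - H(X,Y): computing H(Y) from the column sums and H(X,Y) from the 8 cells in the same way gives H(Y) = 0.9911 bits and H(X,Y) = 2.7654 bits, so
I(X;Y) = 1.8789 + 0.9911 - 2.7654 = 0.1046 bits ✓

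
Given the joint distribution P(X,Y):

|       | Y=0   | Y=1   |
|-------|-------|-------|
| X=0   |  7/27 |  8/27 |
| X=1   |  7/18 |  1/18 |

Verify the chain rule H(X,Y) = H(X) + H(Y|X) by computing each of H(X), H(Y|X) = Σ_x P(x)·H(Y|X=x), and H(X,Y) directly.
H(X) = 0.9911 bits, H(Y|X) = 0.7954 bits, H(X,Y) = 1.7864 bits

Marginal of X (row sums):
  P(X=0) = 7/27 + 8/27 = 5/9
  P(X=1) = 7/18 + 1/18 = 4/9
H(X) = -[(5/9)·log₂(5/9) + (4/9)·log₂(4/9)]
  = 0.47111 + 0.51997 = 0.9911 bits

H(Y|X) = Σ_x P(x)·H(Y|X=x):
  X=0: P(X=0) = 5/9, P(Y|X=0) = (7/15, 8/15) → H(Y|X=0) = 0.99679
  X=1: P(X=1) = 4/9, P(Y|X=1) = (7/8, 1/8) → H(Y|X=1) = 0.54356
H(Y|X) = (5/9)·0.99679 + (4/9)·0.54356 = 0.7954 bits

H(X,Y) = -Σ_{x,y} P(x,y) log₂ P(x,y). Per-cell terms -P(x,y)·log₂P(x,y):
  X=0: 0.50492, 0.51997
  X=1: 0.52989, 0.23166
Sum of the 4 terms: H(X,Y) = 1.7864 bits

Chain rule check:
  H(X) + H(Y|X) = 0.9911 + 0.7954 = 1.7865 bits
  H(X,Y) = 1.7864 bits
✓ Chain rule verified (Δ = 0.0001 is 4-dp rounding noise: each of the three values was rounded independently).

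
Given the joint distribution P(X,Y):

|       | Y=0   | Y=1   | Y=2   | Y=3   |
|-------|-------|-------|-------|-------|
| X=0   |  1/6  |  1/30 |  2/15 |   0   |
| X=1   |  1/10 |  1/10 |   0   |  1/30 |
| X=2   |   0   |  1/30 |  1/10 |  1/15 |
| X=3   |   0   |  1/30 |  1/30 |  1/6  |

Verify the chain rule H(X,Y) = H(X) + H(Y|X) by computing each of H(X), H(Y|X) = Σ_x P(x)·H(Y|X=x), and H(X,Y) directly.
H(X) = 1.9725 bits, H(Y|X) = 1.3516 bits, H(X,Y) = 3.3241 bits

Marginal of X (row sums):
  P(X=0) = 1/6 + 1/30 + 2/15 + 0 = 1/3
  P(X=1) = 1/10 + 1/10 + 0 + 1/30 = 7/30
  P(X=2) = 0 + 1/30 + 1/10 + 1/15 = 1/5
  P(X=3) = 0 + 1/30 + 1/30 + 1/6 = 7/30
H(X) = -[(1/3)·log₂(1/3) + (7/30)·log₂(7/30) + (1/5)·log₂(1/5) + (7/30)·log₂(7/30)]
  = 0.52832 + 0.48989 + 0.46439 + 0.48989 = 1.9725 bits

H(Y|X) = Σ_x P(x)·H(Y|X=x):
  X=0: P(X=0) = 1/3, P(Y|X=0) = (1/2, 1/10, 2/5, 0) → H(Y|X=0) = 1.36096
  X=1: P(X=1) = 7/30, P(Y|X=1) = (3/7, 3/7, 0, 1/7) → H(Y|X=1) = 1.44882
  X=2: P(X=2) = 1/5, P(Y|X=2) = (0, 1/6, 1/2, 1/3) → H(Y|X=2) = 1.45915
  X=3: P(X=3) = 7/30, P(Y|X=3) = (0, 1/7, 1/7, 5/7) → H(Y|X=3) = 1.14883
H(Y|X) = (1/3)·1.36096 + (7/30)·1.44882 + (1/5)·1.45915 + (7/30)·1.14883 = 1.3516 bits

H(X,Y) = -Σ_{x,y} P(x,y) log₂ P(x,y). Per-cell terms -P(x,y)·log₂P(x,y):
  X=0: 0.43083, 0.16356, 0.38759, 0.00000
  X=1: 0.33219, 0.33219, 0.00000, 0.16356
  X=2: 0.00000, 0.16356, 0.33219, 0.26046
  X=3: 0.00000, 0.16356, 0.16356, 0.43083
  (cells with P = 0 contribute 0)
Sum of the 16 terms: H(X,Y) = 3.3241 bits

Chain rule check:
  H(X) + H(Y|X) = 1.9725 + 1.3516 = 3.3241 bits
  H(X,Y) = 3.3241 bits
✓ Chain rule verified.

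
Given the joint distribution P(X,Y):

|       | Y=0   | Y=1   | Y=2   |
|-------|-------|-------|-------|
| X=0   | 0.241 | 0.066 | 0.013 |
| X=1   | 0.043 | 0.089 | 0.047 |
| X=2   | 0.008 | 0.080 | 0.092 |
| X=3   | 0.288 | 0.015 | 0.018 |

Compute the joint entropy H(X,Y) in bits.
2.9245 bits

H(X,Y) = -Σ_{x,y} P(x,y) log₂ P(x,y). Per-cell terms -P(x,y)·log₂P(x,y):
  X=0: 0.49475, 0.25881, 0.08145
  X=1: 0.19520, 0.31061, 0.20733
  X=2: 0.05573, 0.29151, 0.31668
  X=3: 0.51721, 0.09088, 0.10433
Sum of the 12 terms: H(X,Y) = 2.9245 bits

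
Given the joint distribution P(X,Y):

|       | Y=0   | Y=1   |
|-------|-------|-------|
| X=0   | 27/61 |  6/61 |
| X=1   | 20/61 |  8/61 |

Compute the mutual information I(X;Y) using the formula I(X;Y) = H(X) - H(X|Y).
0.0109 bits

I(X;Y) = H(X) - H(X|Y)

Marginal of X (row sums):
  P(X=0) = 27/61 + 6/61 = 33/61
  P(X=1) = 20/61 + 8/61 = 28/61
H(X) = -[(33/61)·log₂(33/61) + (28/61)·log₂(28/61)]
  = 0.47950 + 0.51565 = 0.99515 bits

Marginal of Y (column sums):
  P(Y=0) = 27/61 + 20/61 = 47/61
  P(Y=1) = 6/61 + 8/61 = 14/61
H(X|Y) = Σ_y P(y)·H(X|Y=y):
  Y=0: P(Y=0) = 47/61, P(X|Y=0) = (27/47, 20/47) → H(X|Y=0) = 0.98394
  Y=1: P(Y=1) = 14/61, P(X|Y=1) = (3/7, 4/7) → H(X|Y=1) = 0.98523
H(X|Y) = (47/61)·0.98394 + (14/61)·0.98523 = 0.98424 bits

I(X;Y) = H(X) - H(X|Y) = 0.99515 - 0.98424 = 0.0109 bits

Cross-check via I(X;Y) = H(X) + H(Y) - H(X,Y): computing H(Y) from the column sums and H(X,Y) from the 4 cells in the same way gives H(Y) = 0.77715 bits and H(X,Y) = 1.76139 bits, so
I(X;Y) = 0.99515 + 0.77715 - 1.76139 = 0.0109 bits ✓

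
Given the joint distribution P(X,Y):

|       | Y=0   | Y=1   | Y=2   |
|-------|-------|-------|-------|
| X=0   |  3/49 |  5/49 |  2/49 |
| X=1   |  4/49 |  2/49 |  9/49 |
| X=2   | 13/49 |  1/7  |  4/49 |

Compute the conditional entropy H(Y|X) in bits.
1.4125 bits

H(Y|X) = H(X,Y) - H(X)

H(X,Y) = -Σ_{x,y} P(x,y) log₂ P(x,y). Per-cell terms -P(x,y)·log₂P(x,y):
  X=0: 0.246719, 0.335998, 0.188356
  X=1: 0.295078, 0.188356, 0.449042
  X=2: 0.507868, 0.401051, 0.295078
Sum of the 9 terms: H(X,Y) = 2.90755 bits

Marginal of X (row sums):
  P(X=0) = 3/49 + 5/49 + 2/49 = 10/49
  P(X=1) = 4/49 + 2/49 + 9/49 = 15/49
  P(X=2) = 13/49 + 1/7 + 4/49 = 24/49
H(X) = -[(10/49)·log₂(10/49) + (15/49)·log₂(15/49) + (24/49)·log₂(24/49)]
  = 0.467915 + 0.522802 + 0.504366 = 1.49508 bits

H(Y|X) = H(X,Y) - H(X) = 2.90755 - 1.49508 = 1.4125 bits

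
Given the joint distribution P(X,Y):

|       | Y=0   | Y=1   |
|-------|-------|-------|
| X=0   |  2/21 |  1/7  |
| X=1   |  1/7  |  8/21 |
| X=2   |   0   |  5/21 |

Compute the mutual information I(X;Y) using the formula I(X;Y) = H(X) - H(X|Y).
0.1179 bits

I(X;Y) = H(X) - H(X|Y)

Marginal of X (row sums):
  P(X=0) = 2/21 + 1/7 = 5/21
  P(X=1) = 1/7 + 8/21 = 11/21
  P(X=2) = 0 + 5/21 = 5/21
H(X) = -[(5/21)·log₂(5/21) + (11/21)·log₂(11/21) + (5/21)·log₂(5/21)]
  = 0.49295 + 0.48865 + 0.49295 = 1.47455 bits

Marginal of Y (column sums):
  P(Y=0) = 2/21 + 1/7 + 0 = 5/21
  P(Y=1) = 1/7 + 8/21 + 5/21 = 16/21
H(X|Y) = Σ_y P(y)·H(X|Y=y):
  Y=0: P(Y=0) = 5/21, P(X|Y=0) = (2/5, 3/5, 0) → H(X|Y=0) = 0.97095
  Y=1: P(Y=1) = 16/21, P(X|Y=1) = (3/16, 1/2, 5/16) → H(X|Y=1) = 1.47722
H(X|Y) = (5/21)·0.97095 + (16/21)·1.47722 = 1.35668 bits

I(X;Y) = H(X) - H(X|Y) = 1.47455 - 1.35668 = 0.1179 bits

Cross-check via I(X;Y) = H(X) + H(Y) - H(X,Y): computing H(Y) from the column sums and H(X,Y) from the 6 cells in the same way gives H(Y) = 0.79186 bits and H(X,Y) = 2.14854 bits, so
I(X;Y) = 1.47455 + 0.79186 - 2.14854 = 0.1179 bits ✓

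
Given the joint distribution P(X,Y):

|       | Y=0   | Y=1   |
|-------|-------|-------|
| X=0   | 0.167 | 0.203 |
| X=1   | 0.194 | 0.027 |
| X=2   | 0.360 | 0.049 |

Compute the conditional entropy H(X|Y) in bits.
1.3876 bits

H(X|Y) = H(X,Y) - H(Y)

H(X,Y) = -Σ_{x,y} P(x,y) log₂ P(x,y). Per-cell terms -P(x,y)·log₂P(x,y):
  X=0: 0.4312, 0.4670
  X=1: 0.4590, 0.1407
  X=2: 0.5306, 0.2132
Sum of the 6 terms: H(X,Y) = 2.2417 bits

Marginal of Y (column sums):
  P(Y=0) = 0.167 + 0.194 + 0.360 = 0.721
  P(Y=1) = 0.203 + 0.027 + 0.049 = 0.279
H(Y) = -[0.721·log₂(0.721) + 0.279·log₂(0.279)]
  = 0.3403 + 0.5138 = 0.8541 bits

H(X|Y) = H(X,Y) - H(Y) = 2.2417 - 0.8541 = 1.3876 bits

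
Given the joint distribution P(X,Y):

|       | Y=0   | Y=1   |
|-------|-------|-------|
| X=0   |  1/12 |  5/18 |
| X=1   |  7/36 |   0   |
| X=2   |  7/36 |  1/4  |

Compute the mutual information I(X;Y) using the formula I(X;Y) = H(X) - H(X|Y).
0.2769 bits

I(X;Y) = H(X) - H(X|Y)

Marginal of X (row sums):
  P(X=0) = 1/12 + 5/18 = 13/36
  P(X=1) = 7/36 + 0 = 7/36
  P(X=2) = 7/36 + 1/4 = 4/9
H(X) = -[(13/36)·log₂(13/36) + (7/36)·log₂(7/36) + (4/9)·log₂(4/9)]
  = 0.5306 + 0.4594 + 0.5200 = 1.5100 bits

Marginal of Y (column sums):
  P(Y=0) = 1/12 + 7/36 + 7/36 = 17/36
  P(Y=1) = 5/18 + 0 + 1/4 = 19/36
H(X|Y) = Σ_y P(y)·H(X|Y=y):
  Y=0: P(Y=0) = 17/36, P(X|Y=0) = (3/17, 7/17, 7/17) → H(X|Y=0) = 1.4958
  Y=1: P(Y=1) = 19/36, P(X|Y=1) = (10/19, 0, 9/19) → H(X|Y=1) = 0.9980
H(X|Y) = (17/36)·1.4958 + (19/36)·0.9980 = 1.2331 bits

I(X;Y) = H(X) - H(X|Y) = 1.5100 - 1.2331 = 0.2769 bits

Cross-check via I(X;Y) = H(X) + H(Y) - H(X,Y): computing H(Y) from the column sums and H(X,Y) from the 6 cells in the same way gives H(Y) = 0.9978 bits and H(X,Y) = 2.2309 bits, so
I(X;Y) = 1.5100 + 0.9978 - 2.2309 = 0.2769 bits ✓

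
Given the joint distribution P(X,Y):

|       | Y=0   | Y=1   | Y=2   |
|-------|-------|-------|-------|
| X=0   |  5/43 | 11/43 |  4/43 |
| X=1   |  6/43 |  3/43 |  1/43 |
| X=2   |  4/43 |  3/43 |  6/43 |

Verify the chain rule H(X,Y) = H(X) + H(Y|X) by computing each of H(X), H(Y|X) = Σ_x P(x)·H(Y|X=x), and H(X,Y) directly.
H(X) = 1.5248 bits, H(Y|X) = 1.4319 bits, H(X,Y) = 2.9567 bits

Marginal of X (row sums):
  P(X=0) = 5/43 + 11/43 + 4/43 = 20/43
  P(X=1) = 6/43 + 3/43 + 1/43 = 10/43
  P(X=2) = 4/43 + 3/43 + 6/43 = 13/43
H(X) = -[(20/43)·log₂(20/43) + (10/43)·log₂(10/43) + (13/43)·log₂(13/43)]
  = 0.5136 + 0.4894 + 0.5218 = 1.5248 bits

H(Y|X) = Σ_x P(x)·H(Y|X=x):
  X=0: P(X=0) = 20/43, P(Y|X=0) = (1/4, 11/20, 1/5) → H(Y|X=0) = 1.4388
  X=1: P(X=1) = 10/43, P(Y|X=1) = (3/5, 3/10, 1/10) → H(Y|X=1) = 1.2955
  X=2: P(X=2) = 13/43, P(Y|X=2) = (4/13, 3/13, 6/13) → H(Y|X=2) = 1.5262
H(Y|X) = (20/43)·1.4388 + (10/43)·1.2955 + (13/43)·1.5262 = 1.4319 bits

H(X,Y) = -Σ_{x,y} P(x,y) log₂ P(x,y). Per-cell terms -P(x,y)·log₂P(x,y):
  X=0: 0.3610, 0.5031, 0.3187
  X=1: 0.3965, 0.2680, 0.1262
  X=2: 0.3187, 0.2680, 0.3965
Sum of the 9 terms: H(X,Y) = 2.9567 bits

Chain rule check:
  H(X) + H(Y|X) = 1.5248 + 1.4319 = 2.9567 bits
  H(X,Y) = 2.9567 bits
✓ Chain rule verified.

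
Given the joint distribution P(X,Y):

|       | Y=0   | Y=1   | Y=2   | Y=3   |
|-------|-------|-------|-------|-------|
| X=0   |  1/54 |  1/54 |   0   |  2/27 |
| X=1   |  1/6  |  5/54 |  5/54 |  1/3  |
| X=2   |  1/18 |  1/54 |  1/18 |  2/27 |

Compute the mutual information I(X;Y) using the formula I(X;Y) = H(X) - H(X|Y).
0.0518 bits

I(X;Y) = H(X) - H(X|Y)

Marginal of X (row sums):
  P(X=0) = 1/54 + 1/54 + 0 + 2/27 = 1/9
  P(X=1) = 1/6 + 5/54 + 5/54 + 1/3 = 37/54
  P(X=2) = 1/18 + 1/54 + 1/18 + 2/27 = 11/54
H(X) = -[(1/9)·log₂(1/9) + (37/54)·log₂(37/54) + (11/54)·log₂(11/54)]
  = 0.3522 + 0.3737 + 0.4676 = 1.1935 bits

Marginal of Y (column sums):
  P(Y=0) = 1/54 + 1/6 + 1/18 = 13/54
  P(Y=1) = 1/54 + 5/54 + 1/54 = 7/54
  P(Y=2) = 0 + 5/54 + 1/18 = 4/27
  P(Y=3) = 2/27 + 1/3 + 2/27 = 13/27
H(X|Y) = Σ_y P(y)·H(X|Y=y):
  Y=0: P(Y=0) = 13/54, P(X|Y=0) = (1/13, 9/13, 3/13) → H(X|Y=0) = 1.1401
  Y=1: P(Y=1) = 7/54, P(X|Y=1) = (1/7, 5/7, 1/7) → H(X|Y=1) = 1.1488
  Y=2: P(Y=2) = 4/27, P(X|Y=2) = (0, 5/8, 3/8) → H(X|Y=2) = 0.9544
  Y=3: P(Y=3) = 13/27, P(X|Y=3) = (2/13, 9/13, 2/13) → H(X|Y=3) = 1.1982
H(X|Y) = (13/54)·1.1401 + (7/54)·1.1488 + (4/27)·0.9544 + (13/27)·1.1982 = 1.1417 bits

I(X;Y) = H(X) - H(X|Y) = 1.1935 - 1.1417 = 0.0518 bits

Cross-check via I(X;Y) = H(X) + H(Y) - H(X,Y): computing H(Y) from the column sums and H(X,Y) from the 12 cells in the same way gives H(Y) = 1.7925 bits and H(X,Y) = 2.9342 bits, so
I(X;Y) = 1.1935 + 1.7925 - 2.9342 = 0.0518 bits ✓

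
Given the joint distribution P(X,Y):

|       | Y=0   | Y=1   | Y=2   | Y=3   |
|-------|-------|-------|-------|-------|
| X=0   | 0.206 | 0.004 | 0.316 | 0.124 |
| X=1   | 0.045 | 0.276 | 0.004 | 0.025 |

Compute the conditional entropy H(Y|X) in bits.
1.3448 bits

H(Y|X) = H(X,Y) - H(X)

H(X,Y) = -Σ_{x,y} P(x,y) log₂ P(x,y). Per-cell terms -P(x,y)·log₂P(x,y):
  X=0: 0.46953, 0.03186, 0.52519, 0.37344
  X=1: 0.20133, 0.51260, 0.03186, 0.13305
Sum of the 8 terms: H(X,Y) = 2.2789 bits

Marginal of X (row sums):
  P(X=0) = 0.206 + 0.004 + 0.316 + 0.124 = 0.650
  P(X=1) = 0.045 + 0.276 + 0.004 + 0.025 = 0.350
H(X) = -[0.650·log₂(0.650) + 0.350·log₂(0.350)]
  = 0.40397 + 0.53010 = 0.9341 bits

H(Y|X) = H(X,Y) - H(X) = 2.2789 - 0.9341 = 1.3448 bits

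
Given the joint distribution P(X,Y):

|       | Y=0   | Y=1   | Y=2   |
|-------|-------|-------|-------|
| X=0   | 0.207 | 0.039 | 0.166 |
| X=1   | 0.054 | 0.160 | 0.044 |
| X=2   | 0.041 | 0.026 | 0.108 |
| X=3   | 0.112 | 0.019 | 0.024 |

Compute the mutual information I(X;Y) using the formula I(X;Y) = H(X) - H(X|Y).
0.2452 bits

I(X;Y) = H(X) - H(X|Y)

Marginal of X (row sums):
  P(X=0) = 0.207 + 0.039 + 0.166 = 0.412
  P(X=1) = 0.054 + 0.160 + 0.044 = 0.258
  P(X=2) = 0.041 + 0.026 + 0.108 = 0.175
  P(X=3) = 0.112 + 0.019 + 0.024 = 0.155
H(X) = -[0.412·log₂(0.412) + 0.258·log₂(0.258) + 0.175·log₂(0.175) + 0.155·log₂(0.155)]
  = 0.52706 + 0.50428 + 0.44005 + 0.41690 = 1.8883 bits

Marginal of Y (column sums):
  P(Y=0) = 0.207 + 0.054 + 0.041 + 0.112 = 0.414
  P(Y=1) = 0.039 + 0.160 + 0.026 + 0.019 = 0.244
  P(Y=2) = 0.166 + 0.044 + 0.108 + 0.024 = 0.342
H(X|Y) = Σ_y P(y)·H(X|Y=y):
  Y=0: P(Y=0) = 0.414, P(X|Y=0) = (1/2, 3/23, 41/414, 56/207) → H(X|Y=0) = 1.72392
  Y=1: P(Y=1) = 0.244, P(X|Y=1) = (39/244, 40/61, 13/122, 19/244) → H(X|Y=1) = 1.45303
  Y=2: P(Y=2) = 0.342, P(X|Y=2) = (83/171, 22/171, 6/19, 4/57) → H(X|Y=2) = 1.68090
H(X|Y) = 0.414·1.72392 + 0.244·1.45303 + 0.342·1.68090 = 1.6431 bits

I(X;Y) = H(X) - H(X|Y) = 1.8883 - 1.6431 = 0.2452 bits

Cross-check via I(X;Y) = H(X) + H(Y) - H(X,Y): computing H(Y) from the column sums and H(X,Y) from the 12 cells in the same way gives H(Y) = 1.5527 bits and H(X,Y) = 3.1958 bits, so
I(X;Y) = 1.8883 + 1.5527 - 3.1958 = 0.2452 bits ✓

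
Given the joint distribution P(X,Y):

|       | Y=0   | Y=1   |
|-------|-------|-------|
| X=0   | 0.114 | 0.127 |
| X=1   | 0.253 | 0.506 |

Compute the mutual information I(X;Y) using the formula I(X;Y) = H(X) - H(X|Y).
0.0109 bits

I(X;Y) = H(X) - H(X|Y)

Marginal of X (row sums):
  P(X=0) = 0.114 + 0.127 = 0.241
  P(X=1) = 0.253 + 0.506 = 0.759
H(X) = -[0.241·log₂(0.241) + 0.759·log₂(0.759)]
  = 0.49475 + 0.30195 = 0.79670 bits

Marginal of Y (column sums):
  P(Y=0) = 0.114 + 0.253 = 0.367
  P(Y=1) = 0.127 + 0.506 = 0.633
H(X|Y) = Σ_y P(y)·H(X|Y=y):
  Y=0: P(Y=0) = 0.367, P(X|Y=0) = (114/367, 253/367) → H(X|Y=0) = 0.89390
  Y=1: P(Y=1) = 0.633, P(X|Y=1) = (127/633, 506/633) → H(X|Y=1) = 0.72319
H(X|Y) = 0.367·0.89390 + 0.633·0.72319 = 0.78584 bits

I(X;Y) = H(X) - H(X|Y) = 0.79670 - 0.78584 = 0.0109 bits

Cross-check via I(X;Y) = H(X) + H(Y) - H(X,Y): computing H(Y) from the column sums and H(X,Y) from the 4 cells in the same way gives H(Y) = 0.94834 bits and H(X,Y) = 1.73418 bits, so
I(X;Y) = 0.79670 + 0.94834 - 1.73418 = 0.0109 bits ✓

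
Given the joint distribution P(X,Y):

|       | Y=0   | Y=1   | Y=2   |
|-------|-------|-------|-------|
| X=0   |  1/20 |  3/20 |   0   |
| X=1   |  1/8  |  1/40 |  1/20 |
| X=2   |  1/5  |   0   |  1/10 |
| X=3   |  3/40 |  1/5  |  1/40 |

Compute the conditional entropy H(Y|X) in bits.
1.0541 bits

H(Y|X) = H(X,Y) - H(X)

H(X,Y) = -Σ_{x,y} P(x,y) log₂ P(x,y). Per-cell terms -P(x,y)·log₂P(x,y):
  X=0: 0.21610, 0.41054, 0.00000
  X=1: 0.37500, 0.13305, 0.21610
  X=2: 0.46439, 0.00000, 0.33219
  X=3: 0.28027, 0.46439, 0.13305
  (cells with P = 0 contribute 0)
Sum of the 12 terms: H(X,Y) = 3.0251 bits

Marginal of X (row sums):
  P(X=0) = 1/20 + 3/20 + 0 = 1/5
  P(X=1) = 1/8 + 1/40 + 1/20 = 1/5
  P(X=2) = 1/5 + 0 + 1/10 = 3/10
  P(X=3) = 3/40 + 1/5 + 1/40 = 3/10
H(X) = -[(1/5)·log₂(1/5) + (1/5)·log₂(1/5) + (3/10)·log₂(3/10) + (3/10)·log₂(3/10)]
  = 0.46439 + 0.46439 + 0.52109 + 0.52109 = 1.9710 bits

H(Y|X) = H(X,Y) - H(X) = 3.0251 - 1.9710 = 1.0541 bits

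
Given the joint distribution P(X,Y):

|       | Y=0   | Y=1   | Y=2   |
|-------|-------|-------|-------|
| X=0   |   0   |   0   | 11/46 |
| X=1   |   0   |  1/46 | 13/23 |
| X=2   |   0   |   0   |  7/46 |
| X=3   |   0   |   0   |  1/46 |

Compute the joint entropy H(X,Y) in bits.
1.6123 bits

H(X,Y) = -Σ_{x,y} P(x,y) log₂ P(x,y). Per-cell terms -P(x,y)·log₂P(x,y):
  X=0: 0.0000, 0.0000, 0.4936
  X=1: 0.0000, 0.1201, 0.4652
  X=2: 0.0000, 0.0000, 0.4133
  X=3: 0.0000, 0.0000, 0.1201
  (cells with P = 0 contribute 0)
Sum of the 12 terms: H(X,Y) = 1.6123 bits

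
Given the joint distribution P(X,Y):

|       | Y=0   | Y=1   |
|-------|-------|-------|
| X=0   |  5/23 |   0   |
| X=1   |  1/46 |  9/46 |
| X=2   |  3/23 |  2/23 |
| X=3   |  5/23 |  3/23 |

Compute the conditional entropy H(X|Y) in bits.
1.6327 bits

H(X|Y) = H(X,Y) - H(Y)

H(X,Y) = -Σ_{x,y} P(x,y) log₂ P(x,y). Per-cell terms -P(x,y)·log₂P(x,y):
  X=0: 0.4786, 0.0000
  X=1: 0.1201, 0.4605
  X=2: 0.3833, 0.3064
  X=3: 0.4786, 0.3833
  (cells with P = 0 contribute 0)
Sum of the 8 terms: H(X,Y) = 2.6108 bits

Marginal of Y (column sums):
  P(Y=0) = 5/23 + 1/46 + 3/23 + 5/23 = 27/46
  P(Y=1) = 0 + 9/46 + 2/23 + 3/23 = 19/46
H(Y) = -[(27/46)·log₂(27/46) + (19/46)·log₂(19/46)]
  = 0.4512 + 0.5269 = 0.9781 bits

H(X|Y) = H(X,Y) - H(Y) = 2.6108 - 0.9781 = 1.6327 bits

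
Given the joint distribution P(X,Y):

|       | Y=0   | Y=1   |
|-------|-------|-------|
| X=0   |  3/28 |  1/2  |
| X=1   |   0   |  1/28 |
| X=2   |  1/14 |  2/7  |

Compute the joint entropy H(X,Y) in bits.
1.8053 bits

H(X,Y) = -Σ_{x,y} P(x,y) log₂ P(x,y). Per-cell terms -P(x,y)·log₂P(x,y):
  X=0: 0.34526, 0.50000
  X=1: 0.00000, 0.17169
  X=2: 0.27195, 0.51639
  (cells with P = 0 contribute 0)
Sum of the 6 terms: H(X,Y) = 1.8053 bits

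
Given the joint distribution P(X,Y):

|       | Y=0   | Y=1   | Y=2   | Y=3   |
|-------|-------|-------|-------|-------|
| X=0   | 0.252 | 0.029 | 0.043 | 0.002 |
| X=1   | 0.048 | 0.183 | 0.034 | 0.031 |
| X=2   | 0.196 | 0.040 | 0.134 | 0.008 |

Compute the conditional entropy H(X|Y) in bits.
1.2677 bits

H(X|Y) = H(X,Y) - H(Y)

H(X,Y) = -Σ_{x,y} P(x,y) log₂ P(x,y). Per-cell terms -P(x,y)·log₂P(x,y):
  X=0: 0.50110, 0.14813, 0.19520, 0.01793
  X=1: 0.21028, 0.44837, 0.16586, 0.15536
  X=2: 0.46081, 0.18575, 0.38856, 0.05573
Sum of the 12 terms: H(X,Y) = 2.9331 bits

Marginal of Y (column sums):
  P(Y=0) = 0.252 + 0.048 + 0.196 = 0.496
  P(Y=1) = 0.029 + 0.183 + 0.040 = 0.252
  P(Y=2) = 0.043 + 0.034 + 0.134 = 0.211
  P(Y=3) = 0.002 + 0.031 + 0.008 = 0.041
H(Y) = -[0.496·log₂(0.496) + 0.252·log₂(0.252) + 0.211·log₂(0.211) + 0.041·log₂(0.041)]
  = 0.50175 + 0.50110 + 0.47363 + 0.18894 = 1.6654 bits

H(X|Y) = H(X,Y) - H(Y) = 2.9331 - 1.6654 = 1.2677 bits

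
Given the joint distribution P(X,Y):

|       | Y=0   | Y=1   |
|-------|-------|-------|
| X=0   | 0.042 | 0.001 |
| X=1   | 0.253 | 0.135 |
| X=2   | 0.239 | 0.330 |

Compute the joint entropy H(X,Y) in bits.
2.1150 bits

H(X,Y) = -Σ_{x,y} P(x,y) log₂ P(x,y). Per-cell terms -P(x,y)·log₂P(x,y):
  X=0: 0.1921, 0.0100
  X=1: 0.5016, 0.3900
  X=2: 0.4935, 0.5278
Sum of the 6 terms: H(X,Y) = 2.1150 bits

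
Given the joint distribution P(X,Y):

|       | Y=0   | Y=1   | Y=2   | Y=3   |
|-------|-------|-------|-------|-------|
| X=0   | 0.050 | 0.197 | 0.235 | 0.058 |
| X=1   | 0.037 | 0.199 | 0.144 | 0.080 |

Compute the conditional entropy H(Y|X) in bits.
1.7453 bits

H(Y|X) = H(X,Y) - H(X)

H(X,Y) = -Σ_{x,y} P(x,y) log₂ P(x,y). Per-cell terms -P(x,y)·log₂P(x,y):
  X=0: 0.21610, 0.46172, 0.49098, 0.23825
  X=1: 0.17598, 0.46350, 0.40260, 0.29151
Sum of the 8 terms: H(X,Y) = 2.74064 bits

Marginal of X (row sums):
  P(X=0) = 0.050 + 0.197 + 0.235 + 0.058 = 0.540
  P(X=1) = 0.037 + 0.199 + 0.144 + 0.080 = 0.460
H(X) = -[0.540·log₂(0.540) + 0.460·log₂(0.460)]
  = 0.48004 + 0.51534 = 0.99538 bits

H(Y|X) = H(X,Y) - H(X) = 2.74064 - 0.99538 = 1.7453 bits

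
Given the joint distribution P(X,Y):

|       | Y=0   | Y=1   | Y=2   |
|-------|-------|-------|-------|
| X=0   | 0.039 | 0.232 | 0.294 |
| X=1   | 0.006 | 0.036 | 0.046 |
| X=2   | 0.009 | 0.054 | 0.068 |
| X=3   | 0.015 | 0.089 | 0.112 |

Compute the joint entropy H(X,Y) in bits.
2.9196 bits

H(X,Y) = -Σ_{x,y} P(x,y) log₂ P(x,y). Per-cell terms -P(x,y)·log₂P(x,y):
  X=0: 0.18253, 0.48901, 0.51924
  X=1: 0.04428, 0.17265, 0.20434
  X=2: 0.06116, 0.22739, 0.26373
  X=3: 0.09088, 0.31061, 0.35374
Sum of the 12 terms: H(X,Y) = 2.9196 bits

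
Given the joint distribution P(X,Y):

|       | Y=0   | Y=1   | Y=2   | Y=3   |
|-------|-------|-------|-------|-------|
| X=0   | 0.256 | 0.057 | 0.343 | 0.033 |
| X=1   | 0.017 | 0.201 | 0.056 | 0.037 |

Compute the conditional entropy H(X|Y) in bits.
0.5917 bits

H(X|Y) = H(X,Y) - H(Y)

H(X,Y) = -Σ_{x,y} P(x,y) log₂ P(x,y). Per-cell terms -P(x,y)·log₂P(x,y):
  X=0: 0.5032, 0.2356, 0.5295, 0.1624
  X=1: 0.0999, 0.4653, 0.2329, 0.1760
Sum of the 8 terms: H(X,Y) = 2.4048 bits

Marginal of Y (column sums):
  P(Y=0) = 0.256 + 0.017 = 0.273
  P(Y=1) = 0.057 + 0.201 = 0.258
  P(Y=2) = 0.343 + 0.056 = 0.399
  P(Y=3) = 0.033 + 0.037 = 0.070
H(Y) = -[0.273·log₂(0.273) + 0.258·log₂(0.258) + 0.399·log₂(0.399) + 0.070·log₂(0.070)]
  = 0.5113 + 0.5043 + 0.5289 + 0.2686 = 1.8131 bits

H(X|Y) = H(X,Y) - H(Y) = 2.4048 - 1.8131 = 0.5917 bits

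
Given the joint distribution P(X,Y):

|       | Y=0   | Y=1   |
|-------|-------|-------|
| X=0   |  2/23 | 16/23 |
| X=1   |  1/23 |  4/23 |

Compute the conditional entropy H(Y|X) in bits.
0.5508 bits

H(Y|X) = H(X,Y) - H(X)

H(X,Y) = -Σ_{x,y} P(x,y) log₂ P(x,y). Per-cell terms -P(x,y)·log₂P(x,y):
  X=0: 0.3064, 0.3642
  X=1: 0.1967, 0.4389
Sum of the 4 terms: H(X,Y) = 1.3062 bits

Marginal of X (row sums):
  P(X=0) = 2/23 + 16/23 = 18/23
  P(X=1) = 1/23 + 4/23 = 5/23
H(X) = -[(18/23)·log₂(18/23) + (5/23)·log₂(5/23)]
  = 0.2768 + 0.4786 = 0.7554 bits

H(Y|X) = H(X,Y) - H(X) = 1.3062 - 0.7554 = 0.5508 bits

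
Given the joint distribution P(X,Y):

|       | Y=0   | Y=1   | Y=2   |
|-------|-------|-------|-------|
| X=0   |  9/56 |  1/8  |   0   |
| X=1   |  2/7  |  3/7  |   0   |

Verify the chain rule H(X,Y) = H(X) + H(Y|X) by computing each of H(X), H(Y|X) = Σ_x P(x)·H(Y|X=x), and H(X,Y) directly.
H(X) = 0.8631 bits, H(Y|X) = 0.9760 bits, H(X,Y) = 1.8391 bits

Marginal of X (row sums):
  P(X=0) = 9/56 + 1/8 + 0 = 2/7
  P(X=1) = 2/7 + 3/7 + 0 = 5/7
H(X) = -[(2/7)·log₂(2/7) + (5/7)·log₂(5/7)]
  = 0.51639 + 0.34673 = 0.8631 bits

H(Y|X) = Σ_x P(x)·H(Y|X=x):
  X=0: P(X=0) = 2/7, P(Y|X=0) = (9/16, 7/16, 0) → H(Y|X=0) = 0.98870
  X=1: P(X=1) = 5/7, P(Y|X=1) = (2/5, 3/5, 0) → H(Y|X=1) = 0.97095
H(Y|X) = (2/7)·0.98870 + (5/7)·0.97095 = 0.9760 bits

H(X,Y) = -Σ_{x,y} P(x,y) log₂ P(x,y). Per-cell terms -P(x,y)·log₂P(x,y):
  X=0: 0.42387, 0.37500, 0.00000
  X=1: 0.51639, 0.52388, 0.00000
  (cells with P = 0 contribute 0)
Sum of the 6 terms: H(X,Y) = 1.8391 bits

Chain rule check:
  H(X) + H(Y|X) = 0.8631 + 0.9760 = 1.8391 bits
  H(X,Y) = 1.8391 bits
✓ Chain rule verified.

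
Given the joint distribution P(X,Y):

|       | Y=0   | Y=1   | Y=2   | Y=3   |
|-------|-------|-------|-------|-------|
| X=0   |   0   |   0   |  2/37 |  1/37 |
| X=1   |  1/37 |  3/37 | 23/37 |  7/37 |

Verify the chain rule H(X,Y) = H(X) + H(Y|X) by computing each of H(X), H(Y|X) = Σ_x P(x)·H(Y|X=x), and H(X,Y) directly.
H(X) = 0.4060 bits, H(Y|X) = 1.2778 bits, H(X,Y) = 1.6838 bits

Marginal of X (row sums):
  P(X=0) = 0 + 0 + 2/37 + 1/37 = 3/37
  P(X=1) = 1/37 + 3/37 + 23/37 + 7/37 = 34/37
H(X) = -[(3/37)·log₂(3/37) + (34/37)·log₂(34/37)]
  = 0.29388 + 0.11210 = 0.4060 bits

H(Y|X) = Σ_x P(x)·H(Y|X=x):
  X=0: P(X=0) = 3/37, P(Y|X=0) = (0, 0, 2/3, 1/3) → H(Y|X=0) = 0.91830
  X=1: P(X=1) = 34/37, P(Y|X=1) = (1/34, 3/34, 23/34, 7/34) → H(Y|X=1) = 1.30957
H(Y|X) = (3/37)·0.91830 + (34/37)·1.30957 = 1.2778 bits

H(X,Y) = -Σ_{x,y} P(x,y) log₂ P(x,y). Per-cell terms -P(x,y)·log₂P(x,y):
  X=0: 0.00000, 0.00000, 0.22754, 0.14080
  X=1: 0.14080, 0.29388, 0.42636, 0.45445
  (cells with P = 0 contribute 0)
Sum of the 8 terms: H(X,Y) = 1.6838 bits

Chain rule check:
  H(X) + H(Y|X) = 0.4060 + 1.2778 = 1.6838 bits
  H(X,Y) = 1.6838 bits
✓ Chain rule verified.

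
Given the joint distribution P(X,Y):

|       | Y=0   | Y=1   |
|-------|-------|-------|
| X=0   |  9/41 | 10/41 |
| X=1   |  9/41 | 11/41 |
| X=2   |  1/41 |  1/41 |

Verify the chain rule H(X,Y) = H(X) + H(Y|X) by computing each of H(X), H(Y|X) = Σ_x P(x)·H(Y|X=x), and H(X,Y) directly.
H(X) = 1.2320 bits, H(Y|X) = 0.9955 bits, H(X,Y) = 2.2275 bits

Marginal of X (row sums):
  P(X=0) = 9/41 + 10/41 = 19/41
  P(X=1) = 9/41 + 11/41 = 20/41
  P(X=2) = 1/41 + 1/41 = 2/41
H(X) = -[(19/41)·log₂(19/41) + (20/41)·log₂(20/41) + (2/41)·log₂(2/41)]
  = 0.51422 + 0.50518 + 0.21256 = 1.2320 bits

H(Y|X) = Σ_x P(x)·H(Y|X=x):
  X=0: P(X=0) = 19/41, P(Y|X=0) = (9/19, 10/19) → H(Y|X=0) = 0.99800
  X=1: P(X=1) = 20/41, P(Y|X=1) = (9/20, 11/20) → H(Y|X=1) = 0.99277
  X=2: P(X=2) = 2/41, P(Y|X=2) = (1/2, 1/2) → H(Y|X=2) = 1.00000
H(Y|X) = (19/41)·0.99800 + (20/41)·0.99277 + (2/41)·1.00000 = 0.9955 bits

H(X,Y) = -Σ_{x,y} P(x,y) log₂ P(x,y). Per-cell terms -P(x,y)·log₂P(x,y):
  X=0: 0.48021, 0.49649
  X=1: 0.48021, 0.50925
  X=2: 0.13067, 0.13067
Sum of the 6 terms: H(X,Y) = 2.2275 bits

Chain rule check:
  H(X) + H(Y|X) = 1.2320 + 0.9955 = 2.2275 bits
  H(X,Y) = 2.2275 bits
✓ Chain rule verified.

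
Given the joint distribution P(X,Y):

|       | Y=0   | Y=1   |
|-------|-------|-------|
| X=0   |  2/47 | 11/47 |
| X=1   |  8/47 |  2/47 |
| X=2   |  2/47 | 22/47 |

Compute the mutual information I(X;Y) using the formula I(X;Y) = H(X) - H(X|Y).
0.2834 bits

I(X;Y) = H(X) - H(X|Y)

Marginal of X (row sums):
  P(X=0) = 2/47 + 11/47 = 13/47
  P(X=1) = 8/47 + 2/47 = 10/47
  P(X=2) = 2/47 + 22/47 = 24/47
H(X) = -[(13/47)·log₂(13/47) + (10/47)·log₂(10/47) + (24/47)·log₂(24/47)]
  = 0.51285 + 0.47503 + 0.49513 = 1.4830 bits

Marginal of Y (column sums):
  P(Y=0) = 2/47 + 8/47 + 2/47 = 12/47
  P(Y=1) = 11/47 + 2/47 + 22/47 = 35/47
H(X|Y) = Σ_y P(y)·H(X|Y=y):
  Y=0: P(Y=0) = 12/47, P(X|Y=0) = (1/6, 2/3, 1/6) → H(X|Y=0) = 1.25163
  Y=1: P(Y=1) = 35/47, P(X|Y=1) = (11/35, 2/35, 22/35) → H(X|Y=1) = 1.18182
H(X|Y) = (12/47)·1.25163 + (35/47)·1.18182 = 1.1996 bits

I(X;Y) = H(X) - H(X|Y) = 1.4830 - 1.1996 = 0.2834 bits

Cross-check via I(X;Y) = H(X) + H(Y) - H(X,Y): computing H(Y) from the column sums and H(X,Y) from the 6 cells in the same way gives H(Y) = 0.8196 bits and H(X,Y) = 2.0192 bits, so
I(X;Y) = 1.4830 + 0.8196 - 2.0192 = 0.2834 bits ✓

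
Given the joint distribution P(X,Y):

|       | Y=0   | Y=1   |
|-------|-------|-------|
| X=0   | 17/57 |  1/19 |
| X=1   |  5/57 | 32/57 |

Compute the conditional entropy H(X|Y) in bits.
0.5576 bits

H(X|Y) = H(X,Y) - H(Y)

H(X,Y) = -Σ_{x,y} P(x,y) log₂ P(x,y). Per-cell terms -P(x,y)·log₂P(x,y):
  X=0: 0.520566, 0.223575
  X=1: 0.307979, 0.467587
Sum of the 4 terms: H(X,Y) = 1.51971 bits

Marginal of Y (column sums):
  P(Y=0) = 17/57 + 5/57 = 22/57
  P(Y=1) = 1/19 + 32/57 = 35/57
H(Y) = -[(22/57)·log₂(22/57) + (35/57)·log₂(35/57)]
  = 0.530107 + 0.432039 = 0.96215 bits

H(X|Y) = H(X,Y) - H(Y) = 1.51971 - 0.96215 = 0.5576 bits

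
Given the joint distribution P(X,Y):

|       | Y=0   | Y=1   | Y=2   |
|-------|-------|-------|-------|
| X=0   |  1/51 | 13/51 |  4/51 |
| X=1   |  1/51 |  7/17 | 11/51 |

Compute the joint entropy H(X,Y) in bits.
2.0176 bits

H(X,Y) = -Σ_{x,y} P(x,y) log₂ P(x,y). Per-cell terms -P(x,y)·log₂P(x,y):
  X=0: 0.111224, 0.502663, 0.288033
  X=1: 0.111224, 0.527103, 0.477312
Sum of the 6 terms: H(X,Y) = 2.0176 bits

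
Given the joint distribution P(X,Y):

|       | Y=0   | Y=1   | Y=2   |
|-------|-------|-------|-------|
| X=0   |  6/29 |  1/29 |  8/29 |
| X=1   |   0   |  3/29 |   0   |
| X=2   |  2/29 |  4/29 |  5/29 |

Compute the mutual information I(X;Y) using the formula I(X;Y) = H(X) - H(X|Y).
0.3186 bits

I(X;Y) = H(X) - H(X|Y)

Marginal of X (row sums):
  P(X=0) = 6/29 + 1/29 + 8/29 = 15/29
  P(X=1) = 0 + 3/29 + 0 = 3/29
  P(X=2) = 2/29 + 4/29 + 5/29 = 11/29
H(X) = -[(15/29)·log₂(15/29) + (3/29)·log₂(3/29) + (11/29)·log₂(11/29)]
  = 0.4919433 + 0.3385881 + 0.5304842 = 1.361016 bits

Marginal of Y (column sums):
  P(Y=0) = 6/29 + 0 + 2/29 = 8/29
  P(Y=1) = 1/29 + 3/29 + 4/29 = 8/29
  P(Y=2) = 8/29 + 0 + 5/29 = 13/29
H(X|Y) = Σ_y P(y)·H(X|Y=y):
  Y=0: P(Y=0) = 8/29, P(X|Y=0) = (3/4, 0, 1/4) → H(X|Y=0) = 0.8112781
  Y=1: P(Y=1) = 8/29, P(X|Y=1) = (1/8, 3/8, 1/2) → H(X|Y=1) = 1.4056391
  Y=2: P(Y=2) = 13/29, P(X|Y=2) = (8/13, 0, 5/13) → H(X|Y=2) = 0.9612366
H(X|Y) = (8/29)·0.8112781 + (8/29)·1.4056391 + (13/29)·0.9612366 = 1.042463 bits

I(X;Y) = H(X) - H(X|Y) = 1.361016 - 1.042463 = 0.3186 bits

Cross-check via I(X;Y) = H(X) + H(Y) - H(X,Y): computing H(Y) from the column sums and H(X,Y) from the 9 cells in the same way gives H(Y) = 1.543991 bits and H(X,Y) = 2.586453 bits, so
I(X;Y) = 1.361016 + 1.543991 - 2.586453 = 0.3186 bits ✓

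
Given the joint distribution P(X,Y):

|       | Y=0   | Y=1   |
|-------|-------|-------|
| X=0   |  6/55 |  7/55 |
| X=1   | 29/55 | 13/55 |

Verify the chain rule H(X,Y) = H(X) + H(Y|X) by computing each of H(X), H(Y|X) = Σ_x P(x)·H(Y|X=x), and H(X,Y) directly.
H(X) = 0.7889 bits, H(Y|X) = 0.9170 bits, H(X,Y) = 1.7059 bits

Marginal of X (row sums):
  P(X=0) = 6/55 + 7/55 = 13/55
  P(X=1) = 29/55 + 13/55 = 42/55
H(X) = -[(13/55)·log₂(13/55) + (42/55)·log₂(42/55)]
  = 0.49185 + 0.29709 = 0.7889 bits

H(Y|X) = Σ_x P(x)·H(Y|X=x):
  X=0: P(X=0) = 13/55, P(Y|X=0) = (6/13, 7/13) → H(Y|X=0) = 0.99573
  X=1: P(X=1) = 42/55, P(Y|X=1) = (29/42, 13/42) → H(Y|X=1) = 0.89262
H(Y|X) = (13/55)·0.99573 + (42/55)·0.89262 = 0.9170 bits

H(X,Y) = -Σ_{x,y} P(x,y) log₂ P(x,y). Per-cell terms -P(x,y)·log₂P(x,y):
  X=0: 0.34870, 0.37851
  X=1: 0.48687, 0.49185
Sum of the 4 terms: H(X,Y) = 1.7059 bits

Chain rule check:
  H(X) + H(Y|X) = 0.7889 + 0.9170 = 1.7059 bits
  H(X,Y) = 1.7059 bits
✓ Chain rule verified.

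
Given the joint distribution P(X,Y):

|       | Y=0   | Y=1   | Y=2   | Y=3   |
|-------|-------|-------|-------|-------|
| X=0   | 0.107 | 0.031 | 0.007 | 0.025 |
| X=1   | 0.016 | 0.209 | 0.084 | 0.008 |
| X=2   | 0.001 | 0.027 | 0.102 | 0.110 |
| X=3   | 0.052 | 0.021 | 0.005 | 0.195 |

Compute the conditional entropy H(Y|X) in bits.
1.3152 bits

H(Y|X) = H(X,Y) - H(X)

H(X,Y) = -Σ_{x,y} P(x,y) log₂ P(x,y). Per-cell terms -P(x,y)·log₂P(x,y):
  X=0: 0.34500, 0.15536, 0.05011, 0.13305
  X=1: 0.09545, 0.47201, 0.30017, 0.05573
  X=2: 0.00997, 0.14069, 0.33592, 0.35029
  X=3: 0.22180, 0.11704, 0.03822, 0.45990
Sum of the 16 terms: H(X,Y) = 3.2807 bits

Marginal of X (row sums):
  P(X=0) = 0.107 + 0.031 + 0.007 + 0.025 = 0.170
  P(X=1) = 0.016 + 0.209 + 0.084 + 0.008 = 0.317
  P(X=2) = 0.001 + 0.027 + 0.102 + 0.110 = 0.240
  P(X=3) = 0.052 + 0.021 + 0.005 + 0.195 = 0.273
H(X) = -[0.170·log₂(0.170) + 0.317·log₂(0.317) + 0.240·log₂(0.240) + 0.273·log₂(0.273)]
  = 0.43459 + 0.52541 + 0.49413 + 0.51134 = 1.9655 bits

H(Y|X) = H(X,Y) - H(X) = 3.2807 - 1.9655 = 1.3152 bits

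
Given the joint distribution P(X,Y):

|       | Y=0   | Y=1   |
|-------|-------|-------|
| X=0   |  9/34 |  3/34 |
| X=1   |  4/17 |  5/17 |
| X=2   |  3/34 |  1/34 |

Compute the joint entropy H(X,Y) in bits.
2.2857 bits

H(X,Y) = -Σ_{x,y} P(x,y) log₂ P(x,y). Per-cell terms -P(x,y)·log₂P(x,y):
  X=0: 0.5076, 0.3090
  X=1: 0.4912, 0.5193
  X=2: 0.3090, 0.1496
Sum of the 6 terms: H(X,Y) = 2.2857 bits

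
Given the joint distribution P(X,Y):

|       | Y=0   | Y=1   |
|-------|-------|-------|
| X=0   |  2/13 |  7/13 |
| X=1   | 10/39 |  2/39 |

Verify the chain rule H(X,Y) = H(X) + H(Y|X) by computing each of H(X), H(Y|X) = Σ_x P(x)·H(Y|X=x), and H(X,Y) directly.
H(X) = 0.8905 bits, H(Y|X) = 0.7291 bits, H(X,Y) = 1.6196 bits

Marginal of X (row sums):
  P(X=0) = 2/13 + 7/13 = 9/13
  P(X=1) = 10/39 + 2/39 = 4/13
H(X) = -[(9/13)·log₂(9/13) + (4/13)·log₂(4/13)]
  = 0.367279 + 0.523212 = 0.8905 bits

H(Y|X) = Σ_x P(x)·H(Y|X=x):
  X=0: P(X=0) = 9/13, P(Y|X=0) = (2/9, 7/9) → H(Y|X=0) = 0.764205
  X=1: P(X=1) = 4/13, P(Y|X=1) = (5/6, 1/6) → H(Y|X=1) = 0.650022
H(Y|X) = (9/13)·0.764205 + (4/13)·0.650022 = 0.7291 bits

H(X,Y) = -Σ_{x,y} P(x,y) log₂ P(x,y). Per-cell terms -P(x,y)·log₂P(x,y):
  X=0: 0.415452, 0.480892
  X=1: 0.503455, 0.219764
Sum of the 4 terms: H(X,Y) = 1.6196 bits

Chain rule check:
  H(X) + H(Y|X) = 0.8905 + 0.7291 = 1.6196 bits
  H(X,Y) = 1.6196 bits
✓ Chain rule verified.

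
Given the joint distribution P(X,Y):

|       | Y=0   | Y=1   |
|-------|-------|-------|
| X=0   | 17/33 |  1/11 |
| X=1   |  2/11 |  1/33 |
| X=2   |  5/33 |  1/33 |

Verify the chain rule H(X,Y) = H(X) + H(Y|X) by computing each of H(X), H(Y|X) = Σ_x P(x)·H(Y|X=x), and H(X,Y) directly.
H(X) = 1.3596 bits, H(Y|X) = 0.6133 bits, H(X,Y) = 1.9728 bits

Marginal of X (row sums):
  P(X=0) = 17/33 + 1/11 = 20/33
  P(X=1) = 2/11 + 1/33 = 7/33
  P(X=2) = 5/33 + 1/33 = 2/11
H(X) = -[(20/33)·log₂(20/33) + (7/33)·log₂(7/33) + (2/11)·log₂(2/11)]
  = 0.4378582 + 0.4745235 + 0.4471694 = 1.3596 bits

H(Y|X) = Σ_x P(x)·H(Y|X=x):
  X=0: P(X=0) = 20/33, P(Y|X=0) = (17/20, 3/20) → H(Y|X=0) = 0.6098403
  X=1: P(X=1) = 7/33, P(Y|X=1) = (6/7, 1/7) → H(Y|X=1) = 0.5916728
  X=2: P(X=2) = 2/11, P(Y|X=2) = (5/6, 1/6) → H(Y|X=2) = 0.6500224
H(Y|X) = (20/33)·0.6098403 + (7/33)·0.5916728 + (2/11)·0.6500224 = 0.6133 bits

H(X,Y) = -Σ_{x,y} P(x,y) log₂ P(x,y). Per-cell terms -P(x,y)·log₂P(x,y):
  X=0: 0.4929646, 0.3144938
  X=1: 0.4471694, 0.1528604
  X=2: 0.4124949, 0.1528604
Sum of the 6 terms: H(X,Y) = 1.9728 bits

Chain rule check:
  H(X) + H(Y|X) = 1.3596 + 0.6133 = 1.9729 bits
  H(X,Y) = 1.9728 bits
✓ Chain rule verified (Δ = 0.0001 is 4-dp rounding noise: each of the three values was rounded independently).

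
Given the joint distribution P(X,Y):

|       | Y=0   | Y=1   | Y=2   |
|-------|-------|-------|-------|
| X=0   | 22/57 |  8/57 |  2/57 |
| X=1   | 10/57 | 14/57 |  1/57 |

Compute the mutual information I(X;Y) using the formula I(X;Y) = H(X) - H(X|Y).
0.0727 bits

I(X;Y) = H(X) - H(X|Y)

Marginal of X (row sums):
  P(X=0) = 22/57 + 8/57 + 2/57 = 32/57
  P(X=1) = 10/57 + 14/57 + 1/57 = 25/57
H(X) = -[(32/57)·log₂(32/57) + (25/57)·log₂(25/57)]
  = 0.467587 + 0.521506 = 0.98909 bits

Marginal of Y (column sums):
  P(Y=0) = 22/57 + 10/57 = 32/57
  P(Y=1) = 8/57 + 14/57 = 22/57
  P(Y=2) = 2/57 + 1/57 = 1/19
H(X|Y) = Σ_y P(y)·H(X|Y=y):
  Y=0: P(Y=0) = 32/57, P(X|Y=0) = (11/16, 5/16) → H(X|Y=0) = 0.896038
  Y=1: P(Y=1) = 22/57, P(X|Y=1) = (4/11, 7/11) → H(X|Y=1) = 0.945660
  Y=2: P(Y=2) = 1/19, P(X|Y=2) = (2/3, 1/3) → H(X|Y=2) = 0.918296
H(X|Y) = (32/57)·0.896038 + (22/57)·0.945660 + (1/19)·0.918296 = 0.91636 bits

I(X;Y) = H(X) - H(X|Y) = 0.98909 - 0.91636 = 0.0727 bits

Cross-check via I(X;Y) = H(X) + H(Y) - H(X,Y): computing H(Y) from the column sums and H(X,Y) from the 6 cells in the same way gives H(Y) = 1.22127 bits and H(X,Y) = 2.13763 bits, so
I(X;Y) = 0.98909 + 1.22127 - 2.13763 = 0.0727 bits ✓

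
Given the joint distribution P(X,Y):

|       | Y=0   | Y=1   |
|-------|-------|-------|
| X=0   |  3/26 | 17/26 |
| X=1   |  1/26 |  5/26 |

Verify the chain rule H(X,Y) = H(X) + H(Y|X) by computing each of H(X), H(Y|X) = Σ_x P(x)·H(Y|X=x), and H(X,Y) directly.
H(X) = 0.7793 bits, H(Y|X) = 0.6191 bits, H(X,Y) = 1.3985 bits

Marginal of X (row sums):
  P(X=0) = 3/26 + 17/26 = 10/13
  P(X=1) = 1/26 + 5/26 = 3/13
H(X) = -[(10/13)·log₂(10/13) + (3/13)·log₂(3/13)]
  = 0.2911628 + 0.4881871 = 0.7793 bits

H(Y|X) = Σ_x P(x)·H(Y|X=x):
  X=0: P(X=0) = 10/13, P(Y|X=0) = (3/20, 17/20) → H(Y|X=0) = 0.6098403
  X=1: P(X=1) = 3/13, P(Y|X=1) = (1/6, 5/6) → H(Y|X=1) = 0.6500224
H(Y|X) = (10/13)·0.6098403 + (3/13)·0.6500224 = 0.6191 bits

H(X,Y) = -Σ_{x,y} P(x,y) log₂ P(x,y). Per-cell terms -P(x,y)·log₂P(x,y):
  X=0: 0.3594781, 0.4007926
  X=1: 0.1807861, 0.4574061
Sum of the 4 terms: H(X,Y) = 1.3985 bits

Chain rule check:
  H(X) + H(Y|X) = 0.7793 + 0.6191 = 1.3984 bits
  H(X,Y) = 1.3985 bits
✓ Chain rule verified (Δ = 0.0001 is 4-dp rounding noise: each of the three values was rounded independently).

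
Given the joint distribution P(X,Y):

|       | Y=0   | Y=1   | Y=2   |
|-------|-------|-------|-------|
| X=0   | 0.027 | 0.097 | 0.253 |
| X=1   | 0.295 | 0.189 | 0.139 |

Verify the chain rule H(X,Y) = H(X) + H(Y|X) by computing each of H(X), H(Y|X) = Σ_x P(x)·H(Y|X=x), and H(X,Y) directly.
H(X) = 0.9559 bits, H(Y|X) = 1.3825 bits, H(X,Y) = 2.3384 bits

Marginal of X (row sums):
  P(X=0) = 0.027 + 0.097 + 0.253 = 0.377
  P(X=1) = 0.295 + 0.189 + 0.139 = 0.623
H(X) = -[0.377·log₂(0.377) + 0.623·log₂(0.623)]
  = 0.5306 + 0.4253 = 0.9559 bits

H(Y|X) = Σ_x P(x)·H(Y|X=x):
  X=0: P(X=0) = 0.377, P(Y|X=0) = (27/377, 97/377, 253/377) → H(Y|X=0) = 1.1625
  X=1: P(X=1) = 0.623, P(Y|X=1) = (295/623, 27/89, 139/623) → H(Y|X=1) = 1.5156
H(Y|X) = 0.377·1.1625 + 0.623·1.5156 = 1.3825 bits

H(X,Y) = -Σ_{x,y} P(x,y) log₂ P(x,y). Per-cell terms -P(x,y)·log₂P(x,y):
  X=0: 0.1407, 0.3265, 0.5016
  X=1: 0.5196, 0.4543, 0.3957
Sum of the 6 terms: H(X,Y) = 2.3384 bits

Chain rule check:
  H(X) + H(Y|X) = 0.9559 + 1.3825 = 2.3384 bits
  H(X,Y) = 2.3384 bits
✓ Chain rule verified.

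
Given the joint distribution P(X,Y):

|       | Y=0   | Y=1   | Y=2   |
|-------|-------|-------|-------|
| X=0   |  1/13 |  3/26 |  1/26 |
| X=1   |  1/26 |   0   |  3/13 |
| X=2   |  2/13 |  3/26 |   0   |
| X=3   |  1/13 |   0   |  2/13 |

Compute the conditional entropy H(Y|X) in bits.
0.9732 bits

H(Y|X) = H(X,Y) - H(X)

H(X,Y) = -Σ_{x,y} P(x,y) log₂ P(x,y). Per-cell terms -P(x,y)·log₂P(x,y):
  X=0: 0.28465, 0.35948, 0.18079
  X=1: 0.18079, 0.00000, 0.48819
  X=2: 0.41545, 0.35948, 0.00000
  X=3: 0.28465, 0.00000, 0.41545
  (cells with P = 0 contribute 0)
Sum of the 12 terms: H(X,Y) = 2.9689 bits

Marginal of X (row sums):
  P(X=0) = 1/13 + 3/26 + 1/26 = 3/13
  P(X=1) = 1/26 + 0 + 3/13 = 7/26
  P(X=2) = 2/13 + 3/26 + 0 = 7/26
  P(X=3) = 1/13 + 0 + 2/13 = 3/13
H(X) = -[(3/13)·log₂(3/13) + (7/26)·log₂(7/26) + (7/26)·log₂(7/26) + (3/13)·log₂(3/13)]
  = 0.48819 + 0.50968 + 0.50968 + 0.48819 = 1.9957 bits

H(Y|X) = H(X,Y) - H(X) = 2.9689 - 1.9957 = 0.9732 bits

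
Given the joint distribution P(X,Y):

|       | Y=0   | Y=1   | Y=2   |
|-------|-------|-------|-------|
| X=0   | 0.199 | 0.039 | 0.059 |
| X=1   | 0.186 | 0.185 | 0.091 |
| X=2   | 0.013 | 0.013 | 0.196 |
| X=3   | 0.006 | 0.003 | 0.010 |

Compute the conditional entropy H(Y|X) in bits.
1.2374 bits

H(Y|X) = H(X,Y) - H(X)

H(X,Y) = -Σ_{x,y} P(x,y) log₂ P(x,y). Per-cell terms -P(x,y)·log₂P(x,y):
  X=0: 0.463503, 0.182535, 0.240905
  X=1: 0.451352, 0.450365, 0.314677
  X=2: 0.081449, 0.081449, 0.460811
  X=3: 0.044285, 0.025142, 0.066439
Sum of the 12 terms: H(X,Y) = 2.86291 bits

Marginal of X (row sums):
  P(X=0) = 0.199 + 0.039 + 0.059 = 0.297
  P(X=1) = 0.186 + 0.185 + 0.091 = 0.462
  P(X=2) = 0.013 + 0.013 + 0.196 = 0.222
  P(X=3) = 0.006 + 0.003 + 0.010 = 0.019
H(X) = -[0.297·log₂(0.297) + 0.462·log₂(0.462) + 0.222·log₂(0.222) + 0.019·log₂(0.019)]
  = 0.520185 + 0.514684 + 0.482044 + 0.108639 = 1.62555 bits

H(Y|X) = H(X,Y) - H(X) = 2.86291 - 1.62555 = 1.2374 bits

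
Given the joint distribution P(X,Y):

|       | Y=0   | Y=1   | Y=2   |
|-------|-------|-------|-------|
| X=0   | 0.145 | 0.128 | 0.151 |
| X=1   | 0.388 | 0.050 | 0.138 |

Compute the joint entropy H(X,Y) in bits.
2.3358 bits

H(X,Y) = -Σ_{x,y} P(x,y) log₂ P(x,y). Per-cell terms -P(x,y)·log₂P(x,y):
  X=0: 0.4040, 0.3796, 0.4118
  X=1: 0.5300, 0.2161, 0.3943
Sum of the 6 terms: H(X,Y) = 2.3358 bits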